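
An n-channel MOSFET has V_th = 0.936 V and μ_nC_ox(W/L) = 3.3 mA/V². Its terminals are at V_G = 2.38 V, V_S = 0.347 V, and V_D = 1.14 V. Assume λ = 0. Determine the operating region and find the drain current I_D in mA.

V_GS = V_G − V_S = 2.38 − 0.347 = 2.03 V; V_DS = V_D − V_S = 1.14 − 0.347 = 0.793 V.
V_ov = V_GS − V_th = 2.03 − 0.936 = 1.1 V.
Since V_DS = 0.793 V < V_ov = 1.1 V, the device is in the triode region.
I_D = k_n [V_ov · V_DS − ½ V_DS²] = 3.3 × [1.1 × 0.793 − 0.5 × 0.793²] = 1.83 mA.

Triode; I_D = 1.83 mA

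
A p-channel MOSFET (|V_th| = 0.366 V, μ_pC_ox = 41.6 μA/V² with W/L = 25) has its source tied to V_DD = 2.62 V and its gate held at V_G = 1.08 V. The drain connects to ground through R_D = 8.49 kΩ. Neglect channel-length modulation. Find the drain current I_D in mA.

I_D = 0.278 mA

V_SG = V_DD − V_G = 2.62 − 1.08 = 1.54 V, so V_ov = 1.54 − 0.366 = 1.17 V.
k_p = μ_pC_ox · (W/L) = 1.04 mA/V².
Assume saturation: I_D = ½ k_p V_ov² = 0.5 × 1.04 × 1.17² = 0.717 mA, giving V_SD = V_DD − I_D R_D = 2.62 − 0.717 × 8.49 = -3.46 V.
But -3.46 V < V_ov = 1.17 V, so the device is actually in triode.
In triode I_D = k_p[V_ov V_SD − ½ V_SD²] and I_D = (V_DD − V_SD)/R_D. Equating: 4.41 V_SD² − 11.37 V_SD + 2.62 = 0, giving V_SD = 0.256 V (the root below V_ov).
I_D = (2.62 − 0.256) / 8.49 = 0.278 mA.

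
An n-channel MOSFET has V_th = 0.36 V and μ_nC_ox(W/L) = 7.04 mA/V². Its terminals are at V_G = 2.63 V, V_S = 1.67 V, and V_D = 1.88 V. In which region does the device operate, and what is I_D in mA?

Triode; I_D = 0.732 mA

V_GS = V_G − V_S = 2.63 − 1.67 = 0.96 V; V_DS = V_D − V_S = 1.88 − 1.67 = 0.21 V.
V_ov = V_GS − V_th = 0.96 − 0.36 = 0.6 V.
Since V_DS = 0.21 V < V_ov = 0.6 V, the device is in the triode region.
I_D = k_n [V_ov · V_DS − ½ V_DS²] = 7.04 × [0.6 × 0.21 − 0.5 × 0.21²] = 0.732 mA.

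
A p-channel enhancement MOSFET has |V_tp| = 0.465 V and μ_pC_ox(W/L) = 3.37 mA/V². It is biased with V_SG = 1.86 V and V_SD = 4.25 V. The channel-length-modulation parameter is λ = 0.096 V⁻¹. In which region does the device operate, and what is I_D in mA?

V_ov = V_SG − |V_tp| = 1.86 − 0.465 = 1.4 V.
Since V_SD = 4.25 V ≥ V_ov = 1.4 V, the device is in saturation.
I_D = ½ k_p V_ov² (1 + λ V_SD) = 0.5 × 3.37 × 1.4² × (1 + 0.096 × 4.25) = 4.62 mA.

Saturation; I_D = 4.62 mA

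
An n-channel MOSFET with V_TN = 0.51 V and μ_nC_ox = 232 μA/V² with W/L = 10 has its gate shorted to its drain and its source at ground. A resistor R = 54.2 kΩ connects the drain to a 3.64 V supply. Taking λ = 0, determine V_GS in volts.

V_GS = 0.725 V

With gate tied to drain, V_GS = V_DS ≥ V_GS − V_TN, so the device is in saturation.
k_n = μ_nC_ox · (W/L) = 2.32 mA/V².
KCL at the drain: ½ k_n (V_GS − V_TN)² = (V_DD − V_GS)/R.
Let x = V_GS − 0.51. Then 62.9 x² + x − 3.13 = 0, giving x = 0.215 V (positive root), so V_GS = 0.725 V.
I_D = (V_DD − V_GS)/R = (3.64 − 0.725) / 54.2 = 0.0538 mA.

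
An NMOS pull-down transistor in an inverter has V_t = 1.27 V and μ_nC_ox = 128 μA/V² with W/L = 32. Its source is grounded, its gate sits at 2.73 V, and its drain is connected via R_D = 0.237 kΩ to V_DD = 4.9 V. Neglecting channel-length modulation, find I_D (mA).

V_GS = V_G = 2.73 V, so V_ov = 2.73 − 1.27 = 1.46 V.
k_n = μ_nC_ox · (W/L) = 4.096 mA/V².
Assume saturation: I_D = ½ k_n V_ov² = 0.5 × 4.096 × 1.46² = 4.37 mA, giving V_DS = V_DD − I_D R_D = 4.9 − 4.37 × 0.237 = 3.87 V.
V_DS = 3.87 V ≥ V_ov = 1.46 V, confirming saturation.

I_D = 4.37 mA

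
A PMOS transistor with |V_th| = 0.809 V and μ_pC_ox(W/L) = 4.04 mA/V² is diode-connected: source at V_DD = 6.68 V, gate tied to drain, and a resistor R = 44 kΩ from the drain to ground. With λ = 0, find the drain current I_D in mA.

With gate tied to drain, V_SG = V_SD ≥ V_SG − |V_th|, so the device is in saturation.
KCL at the drain: ½ k_p (V_SG − |V_th|)² = (V_DD − V_SG)/R.
Let x = V_SG − 0.809. Then 88.9 x² + x − 5.871 = 0, giving x = 0.251 V (positive root), so V_SG = 1.06 V.
I_D = (V_DD − V_SG)/R = (6.68 − 1.06) / 44 = 0.128 mA.

I_D = 0.128 mA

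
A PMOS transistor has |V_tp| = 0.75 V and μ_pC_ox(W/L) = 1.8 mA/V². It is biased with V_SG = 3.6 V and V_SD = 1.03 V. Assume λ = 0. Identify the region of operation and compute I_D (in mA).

Triode; I_D = 4.33 mA

V_ov = V_SG − |V_tp| = 3.6 − 0.75 = 2.85 V.
Since V_SD = 1.03 V < V_ov = 2.85 V, the device is in the triode region.
I_D = k_p [V_ov · V_SD − ½ V_SD²] = 1.8 × [2.85 × 1.03 − 0.5 × 1.03²] = 4.33 mA.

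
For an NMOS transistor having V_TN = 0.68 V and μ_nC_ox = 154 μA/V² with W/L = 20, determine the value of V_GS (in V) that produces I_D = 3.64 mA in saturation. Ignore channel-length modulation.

k_n = μ_nC_ox · (W/L) = 3.08 mA/V².
In saturation I_D = ½ k_n (V_GS − V_TN)², so V_GS − V_TN = √(2 I_D / k_n) = √(2 × 3.64 / 3.08) = 1.54 V.
V_GS = 0.68 + 1.54 = 2.22 V.

V_GS = 2.22 V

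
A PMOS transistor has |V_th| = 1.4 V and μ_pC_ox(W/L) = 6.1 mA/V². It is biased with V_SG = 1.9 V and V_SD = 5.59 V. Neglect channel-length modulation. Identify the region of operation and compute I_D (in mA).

Saturation; I_D = 0.762 mA

V_ov = V_SG − |V_th| = 1.9 − 1.4 = 0.5 V.
Since V_SD = 5.59 V ≥ V_ov = 0.5 V, the device is in saturation.
I_D = ½ k_p V_ov² = 0.5 × 6.1 × 0.5² = 0.762 mA.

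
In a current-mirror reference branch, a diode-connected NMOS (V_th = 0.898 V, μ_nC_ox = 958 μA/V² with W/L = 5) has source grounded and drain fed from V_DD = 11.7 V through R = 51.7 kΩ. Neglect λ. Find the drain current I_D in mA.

With gate tied to drain, V_GS = V_DS ≥ V_GS − V_th, so the device is in saturation.
k_n = μ_nC_ox · (W/L) = 4.79 mA/V².
KCL at the drain: ½ k_n (V_GS − V_th)² = (V_DD − V_GS)/R.
Let x = V_GS − 0.898. Then 124 x² + x − 10.8 = 0, giving x = 0.291 V (positive root), so V_GS = 1.19 V.
I_D = (V_DD − V_GS)/R = (11.7 − 1.19) / 51.7 = 0.203 mA.

I_D = 0.203 mA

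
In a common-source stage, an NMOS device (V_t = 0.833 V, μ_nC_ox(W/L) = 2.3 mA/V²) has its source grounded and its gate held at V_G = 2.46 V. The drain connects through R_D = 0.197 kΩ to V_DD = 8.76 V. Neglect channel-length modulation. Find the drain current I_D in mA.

V_GS = V_G = 2.46 V, so V_ov = 2.46 − 0.833 = 1.63 V.
Assume saturation: I_D = ½ k_n V_ov² = 0.5 × 2.3 × 1.63² = 3.04 mA, giving V_DS = V_DD − I_D R_D = 8.76 − 3.04 × 0.197 = 8.16 V.
V_DS = 8.16 V ≥ V_ov = 1.63 V, confirming saturation.

I_D = 3.04 mA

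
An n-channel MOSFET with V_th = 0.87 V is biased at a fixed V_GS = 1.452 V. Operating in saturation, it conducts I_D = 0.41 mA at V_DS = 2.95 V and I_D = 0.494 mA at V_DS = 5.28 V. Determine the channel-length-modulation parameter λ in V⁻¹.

With V_GS fixed, I_D ∝ (1 + λ V_DS) in saturation, so I_D2/I_D1 = (1 + λ V_DS2)/(1 + λ V_DS1).
0.494/0.41 = 1.205 = (1 + 5.28 λ)/(1 + 2.95 λ).
Solving: λ (I_D1 V_DS2 − I_D2 V_DS1) = I_D2 − I_D1, so λ = (0.494 − 0.41) / (0.41 × 5.28 − 0.494 × 2.95) = 0.084 / 0.708 = 0.119 V⁻¹.

λ = 0.119 V⁻¹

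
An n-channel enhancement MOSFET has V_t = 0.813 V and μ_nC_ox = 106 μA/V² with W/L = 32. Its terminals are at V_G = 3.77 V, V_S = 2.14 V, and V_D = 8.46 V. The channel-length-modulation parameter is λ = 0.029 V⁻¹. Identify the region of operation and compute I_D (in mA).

V_GS = V_G − V_S = 3.77 − 2.14 = 1.63 V; V_DS = V_D − V_S = 8.46 − 2.14 = 6.32 V.
k_n = μ_nC_ox · (W/L) = 3.392 mA/V².
V_ov = V_GS − V_t = 1.63 − 0.813 = 0.817 V.
Since V_DS = 6.32 V ≥ V_ov = 0.817 V, the device is in saturation.
I_D = ½ k_n V_ov² (1 + λ V_DS) = 0.5 × 3.392 × 0.817² × (1 + 0.029 × 6.32) = 1.34 mA.

Saturation; I_D = 1.34 mA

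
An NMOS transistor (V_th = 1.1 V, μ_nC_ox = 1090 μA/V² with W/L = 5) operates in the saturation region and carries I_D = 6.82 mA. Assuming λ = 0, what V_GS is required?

V_GS = 2.68 V

k_n = μ_nC_ox · (W/L) = 5.45 mA/V².
In saturation I_D = ½ k_n (V_GS − V_th)², so V_GS − V_th = √(2 I_D / k_n) = √(2 × 6.82 / 5.45) = 1.58 V.
V_GS = 1.1 + 1.58 = 2.68 V.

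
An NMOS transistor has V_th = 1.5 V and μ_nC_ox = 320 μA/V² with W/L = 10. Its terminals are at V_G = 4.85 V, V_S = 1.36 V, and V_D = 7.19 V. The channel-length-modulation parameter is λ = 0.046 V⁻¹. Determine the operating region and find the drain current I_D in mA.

Saturation; I_D = 8.04 mA

V_GS = V_G − V_S = 4.85 − 1.36 = 3.49 V; V_DS = V_D − V_S = 7.19 − 1.36 = 5.83 V.
k_n = μ_nC_ox · (W/L) = 3.2 mA/V².
V_ov = V_GS − V_th = 3.49 − 1.5 = 1.99 V.
Since V_DS = 5.83 V ≥ V_ov = 1.99 V, the device is in saturation.
I_D = ½ k_n V_ov² (1 + λ V_DS) = 0.5 × 3.2 × 1.99² × (1 + 0.046 × 5.83) = 8.04 mA.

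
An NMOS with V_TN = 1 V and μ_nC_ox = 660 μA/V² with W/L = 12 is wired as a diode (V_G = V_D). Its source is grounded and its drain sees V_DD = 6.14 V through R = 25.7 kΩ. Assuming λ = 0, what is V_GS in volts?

V_GS = 1.22 V

With gate tied to drain, V_GS = V_DS ≥ V_GS − V_TN, so the device is in saturation.
k_n = μ_nC_ox · (W/L) = 7.92 mA/V².
KCL at the drain: ½ k_n (V_GS − V_TN)² = (V_DD − V_GS)/R.
Let x = V_GS − 1. Then 102 x² + x − 5.14 = 0, giving x = 0.22 V (positive root), so V_GS = 1.22 V.
I_D = (V_DD − V_GS)/R = (6.14 − 1.22) / 25.7 = 0.191 mA.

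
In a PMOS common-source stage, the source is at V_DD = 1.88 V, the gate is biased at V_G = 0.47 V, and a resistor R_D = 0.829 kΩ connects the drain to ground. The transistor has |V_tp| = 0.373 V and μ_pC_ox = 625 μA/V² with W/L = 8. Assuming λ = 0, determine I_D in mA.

I_D = 1.75 mA

V_SG = V_DD − V_G = 1.88 − 0.47 = 1.41 V, so V_ov = 1.41 − 0.373 = 1.04 V.
k_p = μ_pC_ox · (W/L) = 5 mA/V².
Assume saturation: I_D = ½ k_p V_ov² = 0.5 × 5 × 1.04² = 2.69 mA, giving V_SD = V_DD − I_D R_D = 1.88 − 2.69 × 0.829 = -0.349 V.
But -0.349 V < V_ov = 1.04 V, so the device is actually in triode.
In triode I_D = k_p[V_ov V_SD − ½ V_SD²] and I_D = (V_DD − V_SD)/R_D. Equating: 2.07 V_SD² − 5.298 V_SD + 1.88 = 0, giving V_SD = 0.426 V (the root below V_ov).
I_D = (1.88 − 0.426) / 0.829 = 1.75 mA.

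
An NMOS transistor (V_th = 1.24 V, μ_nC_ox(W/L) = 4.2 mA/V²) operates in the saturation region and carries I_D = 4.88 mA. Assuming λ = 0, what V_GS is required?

V_GS = 2.76 V

In saturation I_D = ½ k_n (V_GS − V_th)², so V_GS − V_th = √(2 I_D / k_n) = √(2 × 4.88 / 4.2) = 1.52 V.
V_GS = 1.24 + 1.52 = 2.76 V.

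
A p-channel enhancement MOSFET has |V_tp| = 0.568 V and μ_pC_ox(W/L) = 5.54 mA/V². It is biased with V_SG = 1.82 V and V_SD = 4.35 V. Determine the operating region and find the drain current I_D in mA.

Saturation; I_D = 4.34 mA

V_ov = V_SG − |V_tp| = 1.82 − 0.568 = 1.25 V.
Since V_SD = 4.35 V ≥ V_ov = 1.25 V, the device is in saturation.
I_D = ½ k_p V_ov² = 0.5 × 5.54 × 1.25² = 4.34 mA.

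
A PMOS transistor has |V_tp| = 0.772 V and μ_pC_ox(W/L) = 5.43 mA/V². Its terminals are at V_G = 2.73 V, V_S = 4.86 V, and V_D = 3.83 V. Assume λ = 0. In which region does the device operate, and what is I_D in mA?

Triode; I_D = 4.71 mA

V_SG = V_S − V_G = 4.86 − 2.73 = 2.13 V; V_SD = V_S − V_D = 4.86 − 3.83 = 1.03 V.
V_ov = V_SG − |V_tp| = 2.13 − 0.772 = 1.36 V.
Since V_SD = 1.03 V < V_ov = 1.36 V, the device is in the triode region.
I_D = k_p [V_ov · V_SD − ½ V_SD²] = 5.43 × [1.36 × 1.03 − 0.5 × 1.03²] = 4.71 mA.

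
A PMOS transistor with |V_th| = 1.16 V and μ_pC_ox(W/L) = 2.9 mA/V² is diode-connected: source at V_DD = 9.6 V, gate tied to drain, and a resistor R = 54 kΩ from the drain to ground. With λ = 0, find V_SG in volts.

V_SG = 1.48 V

With gate tied to drain, V_SG = V_SD ≥ V_SG − |V_th|, so the device is in saturation.
KCL at the drain: ½ k_p (V_SG − |V_th|)² = (V_DD − V_SG)/R.
Let x = V_SG − 1.16. Then 78.3 x² + x − 8.44 = 0, giving x = 0.322 V (positive root), so V_SG = 1.48 V.
I_D = (V_DD − V_SG)/R = (9.6 − 1.48) / 54 = 0.15 mA.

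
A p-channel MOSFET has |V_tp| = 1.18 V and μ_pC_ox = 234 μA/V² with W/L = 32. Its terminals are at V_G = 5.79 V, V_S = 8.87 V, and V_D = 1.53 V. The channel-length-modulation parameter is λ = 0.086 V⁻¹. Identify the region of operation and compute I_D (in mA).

Saturation; I_D = 22.0 mA

V_SG = V_S − V_G = 8.87 − 5.79 = 3.08 V; V_SD = V_S − V_D = 8.87 − 1.53 = 7.34 V.
k_p = μ_pC_ox · (W/L) = 7.488 mA/V².
V_ov = V_SG − |V_tp| = 3.08 − 1.18 = 1.9 V.
Since V_SD = 7.34 V ≥ V_ov = 1.9 V, the device is in saturation.
I_D = ½ k_p V_ov² (1 + λ V_SD) = 0.5 × 7.488 × 1.9² × (1 + 0.086 × 7.34) = 22 mA.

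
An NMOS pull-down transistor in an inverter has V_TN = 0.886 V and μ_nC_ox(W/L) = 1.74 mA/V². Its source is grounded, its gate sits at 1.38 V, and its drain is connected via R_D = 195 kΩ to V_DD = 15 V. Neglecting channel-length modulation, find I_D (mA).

V_GS = V_G = 1.38 V, so V_ov = 1.38 − 0.886 = 0.494 V.
Assume saturation: I_D = ½ k_n V_ov² = 0.5 × 1.74 × 0.494² = 0.212 mA, giving V_DS = V_DD − I_D R_D = 15 − 0.212 × 195 = -26.4 V.
But -26.4 V < V_ov = 0.494 V, so the device is actually in triode.
In triode I_D = k_n[V_ov V_DS − ½ V_DS²] and I_D = (V_DD − V_DS)/R_D. Equating: 170 V_DS² − 168.6 V_DS + 15 = 0, giving V_DS = 0.0988 V (the root below V_ov).
I_D = (15 − 0.0988) / 195 = 0.0764 mA.

I_D = 0.0764 mA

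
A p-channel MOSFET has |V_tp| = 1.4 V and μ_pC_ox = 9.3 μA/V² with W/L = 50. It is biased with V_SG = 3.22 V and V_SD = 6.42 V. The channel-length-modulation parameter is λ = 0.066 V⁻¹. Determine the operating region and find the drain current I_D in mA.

k_p = μ_pC_ox · (W/L) = 0.465 mA/V².
V_ov = V_SG − |V_tp| = 3.22 − 1.4 = 1.82 V.
Since V_SD = 6.42 V ≥ V_ov = 1.82 V, the device is in saturation.
I_D = ½ k_p V_ov² (1 + λ V_SD) = 0.5 × 0.465 × 1.82² × (1 + 0.066 × 6.42) = 1.1 mA.

Saturation; I_D = 1.10 mA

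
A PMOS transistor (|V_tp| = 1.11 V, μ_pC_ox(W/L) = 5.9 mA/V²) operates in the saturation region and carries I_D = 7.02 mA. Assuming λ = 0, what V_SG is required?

In saturation I_D = ½ k_p (V_SG − |V_tp|)², so V_SG − |V_tp| = √(2 I_D / k_p) = √(2 × 7.02 / 5.9) = 1.54 V.
V_SG = 1.11 + 1.54 = 2.65 V.

V_SG = 2.65 V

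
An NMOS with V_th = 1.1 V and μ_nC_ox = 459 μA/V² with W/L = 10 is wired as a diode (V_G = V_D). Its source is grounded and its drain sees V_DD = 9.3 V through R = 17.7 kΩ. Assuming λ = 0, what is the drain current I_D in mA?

With gate tied to drain, V_GS = V_DS ≥ V_GS − V_th, so the device is in saturation.
k_n = μ_nC_ox · (W/L) = 4.59 mA/V².
KCL at the drain: ½ k_n (V_GS − V_th)² = (V_DD − V_GS)/R.
Let x = V_GS − 1.1. Then 40.6 x² + x − 8.2 = 0, giving x = 0.437 V (positive root), so V_GS = 1.54 V.
I_D = (V_DD − V_GS)/R = (9.3 − 1.54) / 17.7 = 0.439 mA.

I_D = 0.439 mA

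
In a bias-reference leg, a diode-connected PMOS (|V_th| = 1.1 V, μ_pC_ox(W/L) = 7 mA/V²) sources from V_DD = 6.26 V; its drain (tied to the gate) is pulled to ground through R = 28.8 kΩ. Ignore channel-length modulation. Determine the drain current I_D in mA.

I_D = 0.171 mA

With gate tied to drain, V_SG = V_SD ≥ V_SG − |V_th|, so the device is in saturation.
KCL at the drain: ½ k_p (V_SG − |V_th|)² = (V_DD − V_SG)/R.
Let x = V_SG − 1.1. Then 101 x² + x − 5.16 = 0, giving x = 0.221 V (positive root), so V_SG = 1.32 V.
I_D = (V_DD − V_SG)/R = (6.26 − 1.32) / 28.8 = 0.171 mA.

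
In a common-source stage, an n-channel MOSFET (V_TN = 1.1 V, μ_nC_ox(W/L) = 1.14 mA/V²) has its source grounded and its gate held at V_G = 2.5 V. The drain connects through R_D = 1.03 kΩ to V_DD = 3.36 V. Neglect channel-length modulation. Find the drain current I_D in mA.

I_D = 1.12 mA

V_GS = V_G = 2.5 V, so V_ov = 2.5 − 1.1 = 1.4 V.
Assume saturation: I_D = ½ k_n V_ov² = 0.5 × 1.14 × 1.4² = 1.12 mA, giving V_DS = V_DD − I_D R_D = 3.36 − 1.12 × 1.03 = 2.21 V.
V_DS = 2.21 V ≥ V_ov = 1.4 V, confirming saturation.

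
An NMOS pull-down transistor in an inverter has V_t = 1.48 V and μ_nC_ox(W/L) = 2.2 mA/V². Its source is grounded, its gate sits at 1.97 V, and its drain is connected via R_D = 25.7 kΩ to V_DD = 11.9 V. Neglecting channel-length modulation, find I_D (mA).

V_GS = V_G = 1.97 V, so V_ov = 1.97 − 1.48 = 0.49 V.
Assume saturation: I_D = ½ k_n V_ov² = 0.5 × 2.2 × 0.49² = 0.264 mA, giving V_DS = V_DD − I_D R_D = 11.9 − 0.264 × 25.7 = 5.11 V.
V_DS = 5.11 V ≥ V_ov = 0.49 V, confirming saturation.

I_D = 0.264 mA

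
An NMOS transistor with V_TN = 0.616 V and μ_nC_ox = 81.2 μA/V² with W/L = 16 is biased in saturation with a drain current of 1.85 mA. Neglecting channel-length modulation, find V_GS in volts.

V_GS = 2.30 V

k_n = μ_nC_ox · (W/L) = 1.299 mA/V².
In saturation I_D = ½ k_n (V_GS − V_TN)², so V_GS − V_TN = √(2 I_D / k_n) = √(2 × 1.85 / 1.299) = 1.69 V.
V_GS = 0.616 + 1.69 = 2.3 V.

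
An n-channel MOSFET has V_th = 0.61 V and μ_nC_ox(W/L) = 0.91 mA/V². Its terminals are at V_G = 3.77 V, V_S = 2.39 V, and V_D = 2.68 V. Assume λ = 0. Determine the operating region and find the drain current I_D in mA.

Triode; I_D = 0.165 mA

V_GS = V_G − V_S = 3.77 − 2.39 = 1.38 V; V_DS = V_D − V_S = 2.68 − 2.39 = 0.29 V.
V_ov = V_GS − V_th = 1.38 − 0.61 = 0.77 V.
Since V_DS = 0.29 V < V_ov = 0.77 V, the device is in the triode region.
I_D = k_n [V_ov · V_DS − ½ V_DS²] = 0.91 × [0.77 × 0.29 − 0.5 × 0.29²] = 0.165 mA.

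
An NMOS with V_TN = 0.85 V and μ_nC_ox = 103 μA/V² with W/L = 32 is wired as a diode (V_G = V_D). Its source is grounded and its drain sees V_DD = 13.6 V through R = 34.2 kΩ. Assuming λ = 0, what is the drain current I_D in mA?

With gate tied to drain, V_GS = V_DS ≥ V_GS − V_TN, so the device is in saturation.
k_n = μ_nC_ox · (W/L) = 3.296 mA/V².
KCL at the drain: ½ k_n (V_GS − V_TN)² = (V_DD − V_GS)/R.
Let x = V_GS − 0.85. Then 56.4 x² + x − 12.75 = 0, giving x = 0.467 V (positive root), so V_GS = 1.32 V.
I_D = (V_DD − V_GS)/R = (13.6 − 1.32) / 34.2 = 0.359 mA.

I_D = 0.359 mA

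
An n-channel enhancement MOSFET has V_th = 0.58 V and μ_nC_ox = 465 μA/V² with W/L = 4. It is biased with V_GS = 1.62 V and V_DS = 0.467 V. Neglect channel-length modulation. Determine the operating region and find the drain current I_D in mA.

Triode; I_D = 0.701 mA

k_n = μ_nC_ox · (W/L) = 1.86 mA/V².
V_ov = V_GS − V_th = 1.62 − 0.58 = 1.04 V.
Since V_DS = 0.467 V < V_ov = 1.04 V, the device is in the triode region.
I_D = k_n [V_ov · V_DS − ½ V_DS²] = 1.86 × [1.04 × 0.467 − 0.5 × 0.467²] = 0.701 mA.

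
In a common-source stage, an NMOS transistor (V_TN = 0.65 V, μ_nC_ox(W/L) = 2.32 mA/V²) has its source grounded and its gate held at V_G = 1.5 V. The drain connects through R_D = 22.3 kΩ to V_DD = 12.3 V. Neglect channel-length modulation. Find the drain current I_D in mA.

I_D = 0.536 mA

V_GS = V_G = 1.5 V, so V_ov = 1.5 − 0.65 = 0.85 V.
Assume saturation: I_D = ½ k_n V_ov² = 0.5 × 2.32 × 0.85² = 0.838 mA, giving V_DS = V_DD − I_D R_D = 12.3 − 0.838 × 22.3 = -6.39 V.
But -6.39 V < V_ov = 0.85 V, so the device is actually in triode.
In triode I_D = k_n[V_ov V_DS − ½ V_DS²] and I_D = (V_DD − V_DS)/R_D. Equating: 25.9 V_DS² − 44.98 V_DS + 12.3 = 0, giving V_DS = 0.34 V (the root below V_ov).
I_D = (12.3 − 0.34) / 22.3 = 0.536 mA.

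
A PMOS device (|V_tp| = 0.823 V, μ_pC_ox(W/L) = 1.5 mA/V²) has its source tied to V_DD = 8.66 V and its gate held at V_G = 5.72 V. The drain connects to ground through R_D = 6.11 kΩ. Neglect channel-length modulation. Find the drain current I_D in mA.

V_SG = V_DD − V_G = 8.66 − 5.72 = 2.94 V, so V_ov = 2.94 − 0.823 = 2.12 V.
Assume saturation: I_D = ½ k_p V_ov² = 0.5 × 1.5 × 2.12² = 3.36 mA, giving V_SD = V_DD − I_D R_D = 8.66 − 3.36 × 6.11 = -11.9 V.
But -11.9 V < V_ov = 2.12 V, so the device is actually in triode.
In triode I_D = k_p[V_ov V_SD − ½ V_SD²] and I_D = (V_DD − V_SD)/R_D. Equating: 4.58 V_SD² − 20.4 V_SD + 8.66 = 0, giving V_SD = 0.475 V (the root below V_ov).
I_D = (8.66 − 0.475) / 6.11 = 1.34 mA.

I_D = 1.34 mA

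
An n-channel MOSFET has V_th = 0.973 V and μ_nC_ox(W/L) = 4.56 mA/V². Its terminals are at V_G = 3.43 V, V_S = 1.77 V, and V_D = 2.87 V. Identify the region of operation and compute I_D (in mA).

V_GS = V_G − V_S = 3.43 − 1.77 = 1.66 V; V_DS = V_D − V_S = 2.87 − 1.77 = 1.1 V.
V_ov = V_GS − V_th = 1.66 − 0.973 = 0.687 V.
Since V_DS = 1.1 V ≥ V_ov = 0.687 V, the device is in saturation.
I_D = ½ k_n V_ov² = 0.5 × 4.56 × 0.687² = 1.08 mA.

Saturation; I_D = 1.08 mA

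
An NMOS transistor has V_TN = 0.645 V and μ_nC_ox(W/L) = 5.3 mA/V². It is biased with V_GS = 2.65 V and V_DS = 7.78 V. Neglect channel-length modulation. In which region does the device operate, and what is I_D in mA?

Saturation; I_D = 10.7 mA

V_ov = V_GS − V_TN = 2.65 − 0.645 = 2 V.
Since V_DS = 7.78 V ≥ V_ov = 2 V, the device is in saturation.
I_D = ½ k_n V_ov² = 0.5 × 5.3 × 2² = 10.7 mA.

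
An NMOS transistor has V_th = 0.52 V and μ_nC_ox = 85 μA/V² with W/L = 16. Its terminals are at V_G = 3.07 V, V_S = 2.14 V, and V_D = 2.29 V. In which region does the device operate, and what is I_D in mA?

Triode; I_D = 0.0683 mA

V_GS = V_G − V_S = 3.07 − 2.14 = 0.93 V; V_DS = V_D − V_S = 2.29 − 2.14 = 0.15 V.
k_n = μ_nC_ox · (W/L) = 1.36 mA/V².
V_ov = V_GS − V_th = 0.93 − 0.52 = 0.41 V.
Since V_DS = 0.15 V < V_ov = 0.41 V, the device is in the triode region.
I_D = k_n [V_ov · V_DS − ½ V_DS²] = 1.36 × [0.41 × 0.15 − 0.5 × 0.15²] = 0.0683 mA.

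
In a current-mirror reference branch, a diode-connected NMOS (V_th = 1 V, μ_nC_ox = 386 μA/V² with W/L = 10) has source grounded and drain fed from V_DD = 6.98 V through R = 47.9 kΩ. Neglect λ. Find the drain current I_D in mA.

I_D = 0.120 mA

With gate tied to drain, V_GS = V_DS ≥ V_GS − V_th, so the device is in saturation.
k_n = μ_nC_ox · (W/L) = 3.86 mA/V².
KCL at the drain: ½ k_n (V_GS − V_th)² = (V_DD − V_GS)/R.
Let x = V_GS − 1. Then 92.4 x² + x − 5.98 = 0, giving x = 0.249 V (positive root), so V_GS = 1.25 V.
I_D = (V_DD − V_GS)/R = (6.98 − 1.25) / 47.9 = 0.12 mA.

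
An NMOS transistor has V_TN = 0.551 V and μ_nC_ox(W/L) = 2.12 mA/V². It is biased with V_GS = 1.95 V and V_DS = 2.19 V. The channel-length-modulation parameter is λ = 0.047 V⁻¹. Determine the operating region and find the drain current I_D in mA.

V_ov = V_GS − V_TN = 1.95 − 0.551 = 1.4 V.
Since V_DS = 2.19 V ≥ V_ov = 1.4 V, the device is in saturation.
I_D = ½ k_n V_ov² (1 + λ V_DS) = 0.5 × 2.12 × 1.4² × (1 + 0.047 × 2.19) = 2.29 mA.

Saturation; I_D = 2.29 mA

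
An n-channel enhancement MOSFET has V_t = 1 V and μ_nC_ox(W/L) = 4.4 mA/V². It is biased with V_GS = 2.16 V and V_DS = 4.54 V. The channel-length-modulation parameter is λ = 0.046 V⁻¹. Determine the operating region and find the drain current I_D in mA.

Saturation; I_D = 3.58 mA

V_ov = V_GS − V_t = 2.16 − 1 = 1.16 V.
Since V_DS = 4.54 V ≥ V_ov = 1.16 V, the device is in saturation.
I_D = ½ k_n V_ov² (1 + λ V_DS) = 0.5 × 4.4 × 1.16² × (1 + 0.046 × 4.54) = 3.58 mA.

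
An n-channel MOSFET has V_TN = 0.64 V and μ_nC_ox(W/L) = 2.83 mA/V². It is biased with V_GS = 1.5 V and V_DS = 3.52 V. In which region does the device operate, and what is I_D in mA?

V_ov = V_GS − V_TN = 1.5 − 0.64 = 0.86 V.
Since V_DS = 3.52 V ≥ V_ov = 0.86 V, the device is in saturation.
I_D = ½ k_n V_ov² = 0.5 × 2.83 × 0.86² = 1.05 mA.

Saturation; I_D = 1.05 mA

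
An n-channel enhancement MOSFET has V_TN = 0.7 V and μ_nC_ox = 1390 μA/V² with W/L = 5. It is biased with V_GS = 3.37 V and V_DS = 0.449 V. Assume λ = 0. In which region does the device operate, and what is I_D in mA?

k_n = μ_nC_ox · (W/L) = 6.95 mA/V².
V_ov = V_GS − V_TN = 3.37 − 0.7 = 2.67 V.
Since V_DS = 0.449 V < V_ov = 2.67 V, the device is in the triode region.
I_D = k_n [V_ov · V_DS − ½ V_DS²] = 6.95 × [2.67 × 0.449 − 0.5 × 0.449²] = 7.63 mA.

Triode; I_D = 7.63 mA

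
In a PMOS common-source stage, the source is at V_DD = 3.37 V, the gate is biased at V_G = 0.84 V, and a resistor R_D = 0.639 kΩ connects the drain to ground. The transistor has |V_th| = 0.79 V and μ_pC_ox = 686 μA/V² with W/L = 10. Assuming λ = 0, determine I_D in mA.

I_D = 4.59 mA

V_SG = V_DD − V_G = 3.37 − 0.84 = 2.53 V, so V_ov = 2.53 − 0.79 = 1.74 V.
k_p = μ_pC_ox · (W/L) = 6.86 mA/V².
Assume saturation: I_D = ½ k_p V_ov² = 0.5 × 6.86 × 1.74² = 10.4 mA, giving V_SD = V_DD − I_D R_D = 3.37 − 10.4 × 0.639 = -3.27 V.
But -3.27 V < V_ov = 1.74 V, so the device is actually in triode.
In triode I_D = k_p[V_ov V_SD − ½ V_SD²] and I_D = (V_DD − V_SD)/R_D. Equating: 2.19 V_SD² − 8.627 V_SD + 3.37 = 0, giving V_SD = 0.44 V (the root below V_ov).
I_D = (3.37 − 0.44) / 0.639 = 4.59 mA.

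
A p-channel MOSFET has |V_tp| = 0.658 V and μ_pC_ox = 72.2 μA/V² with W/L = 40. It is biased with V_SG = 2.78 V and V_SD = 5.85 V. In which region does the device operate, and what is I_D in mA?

k_p = μ_pC_ox · (W/L) = 2.888 mA/V².
V_ov = V_SG − |V_tp| = 2.78 − 0.658 = 2.12 V.
Since V_SD = 5.85 V ≥ V_ov = 2.12 V, the device is in saturation.
I_D = ½ k_p V_ov² = 0.5 × 2.888 × 2.12² = 6.5 mA.

Saturation; I_D = 6.50 mA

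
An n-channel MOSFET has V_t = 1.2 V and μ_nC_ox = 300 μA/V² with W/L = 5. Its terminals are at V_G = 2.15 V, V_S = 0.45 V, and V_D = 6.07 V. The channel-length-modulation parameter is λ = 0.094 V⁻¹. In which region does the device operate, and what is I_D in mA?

Saturation; I_D = 0.287 mA

V_GS = V_G − V_S = 2.15 − 0.45 = 1.7 V; V_DS = V_D − V_S = 6.07 − 0.45 = 5.62 V.
k_n = μ_nC_ox · (W/L) = 1.5 mA/V².
V_ov = V_GS − V_t = 1.7 − 1.2 = 0.5 V.
Since V_DS = 5.62 V ≥ V_ov = 0.5 V, the device is in saturation.
I_D = ½ k_n V_ov² (1 + λ V_DS) = 0.5 × 1.5 × 0.5² × (1 + 0.094 × 5.62) = 0.287 mA.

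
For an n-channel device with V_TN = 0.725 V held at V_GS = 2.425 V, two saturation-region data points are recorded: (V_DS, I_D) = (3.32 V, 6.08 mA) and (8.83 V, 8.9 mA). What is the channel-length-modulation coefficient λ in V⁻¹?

λ = 0.117 V⁻¹

With V_GS fixed, I_D ∝ (1 + λ V_DS) in saturation, so I_D2/I_D1 = (1 + λ V_DS2)/(1 + λ V_DS1).
8.9/6.08 = 1.464 = (1 + 8.83 λ)/(1 + 3.32 λ).
Solving: λ (I_D1 V_DS2 − I_D2 V_DS1) = I_D2 − I_D1, so λ = (8.9 − 6.08) / (6.08 × 8.83 − 8.9 × 3.32) = 2.82 / 24.1 = 0.117 V⁻¹.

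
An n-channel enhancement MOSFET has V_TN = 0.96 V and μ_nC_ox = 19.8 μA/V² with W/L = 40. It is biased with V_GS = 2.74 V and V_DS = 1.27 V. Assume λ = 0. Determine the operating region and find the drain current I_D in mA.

k_n = μ_nC_ox · (W/L) = 0.792 mA/V².
V_ov = V_GS − V_TN = 2.74 − 0.96 = 1.78 V.
Since V_DS = 1.27 V < V_ov = 1.78 V, the device is in the triode region.
I_D = k_n [V_ov · V_DS − ½ V_DS²] = 0.792 × [1.78 × 1.27 − 0.5 × 1.27²] = 1.15 mA.

Triode; I_D = 1.15 mA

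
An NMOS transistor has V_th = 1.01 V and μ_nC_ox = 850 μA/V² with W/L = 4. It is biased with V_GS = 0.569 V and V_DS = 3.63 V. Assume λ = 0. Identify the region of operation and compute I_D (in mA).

Cutoff; I_D = 0 mA

V_GS = 0.569 V < V_th = 1.01 V, so the transistor is in cutoff.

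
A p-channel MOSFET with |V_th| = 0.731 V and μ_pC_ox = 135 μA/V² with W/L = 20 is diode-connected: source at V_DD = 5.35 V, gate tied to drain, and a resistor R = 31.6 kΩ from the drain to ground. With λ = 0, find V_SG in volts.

V_SG = 1.05 V

With gate tied to drain, V_SG = V_SD ≥ V_SG − |V_th|, so the device is in saturation.
k_p = μ_pC_ox · (W/L) = 2.7 mA/V².
KCL at the drain: ½ k_p (V_SG − |V_th|)² = (V_DD − V_SG)/R.
Let x = V_SG − 0.731. Then 42.7 x² + x − 4.619 = 0, giving x = 0.318 V (positive root), so V_SG = 1.05 V.
I_D = (V_DD − V_SG)/R = (5.35 − 1.05) / 31.6 = 0.136 mA.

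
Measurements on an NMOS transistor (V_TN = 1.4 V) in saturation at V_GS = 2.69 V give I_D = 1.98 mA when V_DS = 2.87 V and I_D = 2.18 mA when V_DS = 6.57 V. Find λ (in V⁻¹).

λ = 0.0296 V⁻¹

With V_GS fixed, I_D ∝ (1 + λ V_DS) in saturation, so I_D2/I_D1 = (1 + λ V_DS2)/(1 + λ V_DS1).
2.18/1.98 = 1.101 = (1 + 6.57 λ)/(1 + 2.87 λ).
Solving: λ (I_D1 V_DS2 − I_D2 V_DS1) = I_D2 − I_D1, so λ = (2.18 − 1.98) / (1.98 × 6.57 − 2.18 × 2.87) = 0.2 / 6.75 = 0.0296 V⁻¹.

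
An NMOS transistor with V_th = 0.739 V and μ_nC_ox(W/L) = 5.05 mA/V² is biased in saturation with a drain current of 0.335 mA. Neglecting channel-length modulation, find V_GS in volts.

V_GS = 1.10 V

In saturation I_D = ½ k_n (V_GS − V_th)², so V_GS − V_th = √(2 I_D / k_n) = √(2 × 0.335 / 5.05) = 0.364 V.
V_GS = 0.739 + 0.364 = 1.1 V.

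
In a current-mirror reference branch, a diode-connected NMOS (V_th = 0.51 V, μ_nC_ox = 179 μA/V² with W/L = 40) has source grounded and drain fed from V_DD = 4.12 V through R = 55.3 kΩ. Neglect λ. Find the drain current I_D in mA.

I_D = 0.0629 mA

With gate tied to drain, V_GS = V_DS ≥ V_GS − V_th, so the device is in saturation.
k_n = μ_nC_ox · (W/L) = 7.16 mA/V².
KCL at the drain: ½ k_n (V_GS − V_th)² = (V_DD − V_GS)/R.
Let x = V_GS − 0.51. Then 198 x² + x − 3.61 = 0, giving x = 0.133 V (positive root), so V_GS = 0.643 V.
I_D = (V_DD − V_GS)/R = (4.12 − 0.643) / 55.3 = 0.0629 mA.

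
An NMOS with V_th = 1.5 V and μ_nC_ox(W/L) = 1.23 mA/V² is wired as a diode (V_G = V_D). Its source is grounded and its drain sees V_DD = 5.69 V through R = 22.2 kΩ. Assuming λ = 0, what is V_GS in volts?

With gate tied to drain, V_GS = V_DS ≥ V_GS − V_th, so the device is in saturation.
KCL at the drain: ½ k_n (V_GS − V_th)² = (V_DD − V_GS)/R.
Let x = V_GS − 1.5. Then 13.7 x² + x − 4.19 = 0, giving x = 0.519 V (positive root), so V_GS = 2.02 V.
I_D = (V_DD − V_GS)/R = (5.69 − 2.02) / 22.2 = 0.165 mA.

V_GS = 2.02 V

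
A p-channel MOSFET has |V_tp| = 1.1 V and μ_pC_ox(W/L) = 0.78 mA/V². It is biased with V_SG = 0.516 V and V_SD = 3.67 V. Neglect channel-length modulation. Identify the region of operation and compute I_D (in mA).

Cutoff; I_D = 0 mA

V_SG = 0.516 V < |V_tp| = 1.1 V, so the transistor is in cutoff.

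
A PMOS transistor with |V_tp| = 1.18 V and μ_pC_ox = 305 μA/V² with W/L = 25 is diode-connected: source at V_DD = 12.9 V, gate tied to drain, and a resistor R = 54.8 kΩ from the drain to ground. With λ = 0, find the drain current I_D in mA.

I_D = 0.210 mA

With gate tied to drain, V_SG = V_SD ≥ V_SG − |V_tp|, so the device is in saturation.
k_p = μ_pC_ox · (W/L) = 7.625 mA/V².
KCL at the drain: ½ k_p (V_SG − |V_tp|)² = (V_DD − V_SG)/R.
Let x = V_SG − 1.18. Then 209 x² + x − 11.72 = 0, giving x = 0.234 V (positive root), so V_SG = 1.41 V.
I_D = (V_DD − V_SG)/R = (12.9 − 1.41) / 54.8 = 0.21 mA.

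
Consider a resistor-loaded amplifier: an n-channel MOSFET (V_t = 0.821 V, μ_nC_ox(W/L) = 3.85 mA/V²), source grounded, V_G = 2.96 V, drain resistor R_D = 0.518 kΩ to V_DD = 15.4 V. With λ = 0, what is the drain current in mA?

I_D = 8.81 mA

V_GS = V_G = 2.96 V, so V_ov = 2.96 − 0.821 = 2.14 V.
Assume saturation: I_D = ½ k_n V_ov² = 0.5 × 3.85 × 2.14² = 8.81 mA, giving V_DS = V_DD − I_D R_D = 15.4 − 8.81 × 0.518 = 10.8 V.
V_DS = 10.8 V ≥ V_ov = 2.14 V, confirming saturation.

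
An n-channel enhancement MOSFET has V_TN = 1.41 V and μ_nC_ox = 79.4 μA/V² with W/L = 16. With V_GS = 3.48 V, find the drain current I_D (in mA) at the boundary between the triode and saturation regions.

I_D = 2.72 mA

At the boundary V_DS = V_ov = V_GS − V_TN = 3.48 − 1.41 = 2.07 V.
k_n = μ_nC_ox · (W/L) = 1.27 mA/V².
I_D = ½ k_n V_ov² = 0.5 × 1.27 × 2.07² = 2.72 mA.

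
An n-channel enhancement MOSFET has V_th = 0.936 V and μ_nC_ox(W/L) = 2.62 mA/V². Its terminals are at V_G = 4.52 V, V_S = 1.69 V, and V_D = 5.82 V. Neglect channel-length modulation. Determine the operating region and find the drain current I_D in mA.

V_GS = V_G − V_S = 4.52 − 1.69 = 2.83 V; V_DS = V_D − V_S = 5.82 − 1.69 = 4.13 V.
V_ov = V_GS − V_th = 2.83 − 0.936 = 1.89 V.
Since V_DS = 4.13 V ≥ V_ov = 1.89 V, the device is in saturation.
I_D = ½ k_n V_ov² = 0.5 × 2.62 × 1.89² = 4.7 mA.

Saturation; I_D = 4.70 mA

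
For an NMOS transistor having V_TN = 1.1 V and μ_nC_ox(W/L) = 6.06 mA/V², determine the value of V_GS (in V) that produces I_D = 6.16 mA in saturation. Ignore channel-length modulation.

V_GS = 2.53 V

In saturation I_D = ½ k_n (V_GS − V_TN)², so V_GS − V_TN = √(2 I_D / k_n) = √(2 × 6.16 / 6.06) = 1.43 V.
V_GS = 1.1 + 1.43 = 2.53 V.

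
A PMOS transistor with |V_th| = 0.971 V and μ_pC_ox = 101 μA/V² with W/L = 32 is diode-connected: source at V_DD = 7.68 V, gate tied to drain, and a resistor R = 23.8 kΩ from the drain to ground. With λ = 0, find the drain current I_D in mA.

I_D = 0.265 mA

With gate tied to drain, V_SG = V_SD ≥ V_SG − |V_th|, so the device is in saturation.
k_p = μ_pC_ox · (W/L) = 3.232 mA/V².
KCL at the drain: ½ k_p (V_SG − |V_th|)² = (V_DD − V_SG)/R.
Let x = V_SG − 0.971. Then 38.5 x² + x − 6.709 = 0, giving x = 0.405 V (positive root), so V_SG = 1.38 V.
I_D = (V_DD − V_SG)/R = (7.68 − 1.38) / 23.8 = 0.265 mA.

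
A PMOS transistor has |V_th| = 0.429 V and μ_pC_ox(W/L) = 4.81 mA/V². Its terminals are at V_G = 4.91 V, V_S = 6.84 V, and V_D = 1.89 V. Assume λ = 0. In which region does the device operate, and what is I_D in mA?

V_SG = V_S − V_G = 6.84 − 4.91 = 1.93 V; V_SD = V_S − V_D = 6.84 − 1.89 = 4.95 V.
V_ov = V_SG − |V_th| = 1.93 − 0.429 = 1.5 V.
Since V_SD = 4.95 V ≥ V_ov = 1.5 V, the device is in saturation.
I_D = ½ k_p V_ov² = 0.5 × 4.81 × 1.5² = 5.42 mA.

Saturation; I_D = 5.42 mA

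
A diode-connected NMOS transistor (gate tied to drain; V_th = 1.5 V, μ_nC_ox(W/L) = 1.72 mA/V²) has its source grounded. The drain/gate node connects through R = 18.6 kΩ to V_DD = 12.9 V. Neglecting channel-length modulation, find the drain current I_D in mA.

I_D = 0.569 mA

With gate tied to drain, V_GS = V_DS ≥ V_GS − V_th, so the device is in saturation.
KCL at the drain: ½ k_n (V_GS − V_th)² = (V_DD − V_GS)/R.
Let x = V_GS − 1.5. Then 16 x² + x − 11.4 = 0, giving x = 0.814 V (positive root), so V_GS = 2.31 V.
I_D = (V_DD − V_GS)/R = (12.9 − 2.31) / 18.6 = 0.569 mA.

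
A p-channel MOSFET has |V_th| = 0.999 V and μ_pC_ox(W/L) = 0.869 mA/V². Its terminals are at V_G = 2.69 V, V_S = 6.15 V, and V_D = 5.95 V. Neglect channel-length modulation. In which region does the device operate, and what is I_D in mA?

V_SG = V_S − V_G = 6.15 − 2.69 = 3.46 V; V_SD = V_S − V_D = 6.15 − 5.95 = 0.2 V.
V_ov = V_SG − |V_th| = 3.46 − 0.999 = 2.46 V.
Since V_SD = 0.2 V < V_ov = 2.46 V, the device is in the triode region.
I_D = k_p [V_ov · V_SD − ½ V_SD²] = 0.869 × [2.46 × 0.2 − 0.5 × 0.2²] = 0.41 mA.

Triode; I_D = 0.410 mA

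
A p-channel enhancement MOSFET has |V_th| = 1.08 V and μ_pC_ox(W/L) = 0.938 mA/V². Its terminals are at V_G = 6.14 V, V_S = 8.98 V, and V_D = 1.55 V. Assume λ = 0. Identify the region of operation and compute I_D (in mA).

Saturation; I_D = 1.45 mA

V_SG = V_S − V_G = 8.98 − 6.14 = 2.84 V; V_SD = V_S − V_D = 8.98 − 1.55 = 7.43 V.
V_ov = V_SG − |V_th| = 2.84 − 1.08 = 1.76 V.
Since V_SD = 7.43 V ≥ V_ov = 1.76 V, the device is in saturation.
I_D = ½ k_p V_ov² = 0.5 × 0.938 × 1.76² = 1.45 mA.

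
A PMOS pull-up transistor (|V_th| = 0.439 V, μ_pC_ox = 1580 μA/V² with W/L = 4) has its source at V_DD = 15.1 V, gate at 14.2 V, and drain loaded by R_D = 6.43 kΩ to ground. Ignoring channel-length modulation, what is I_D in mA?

V_SG = V_DD − V_G = 15.1 − 14.2 = 0.9 V, so V_ov = 0.9 − 0.439 = 0.461 V.
k_p = μ_pC_ox · (W/L) = 6.32 mA/V².
Assume saturation: I_D = ½ k_p V_ov² = 0.5 × 6.32 × 0.461² = 0.672 mA, giving V_SD = V_DD − I_D R_D = 15.1 − 0.672 × 6.43 = 10.8 V.
V_SD = 10.8 V ≥ V_ov = 0.461 V, confirming saturation.

I_D = 0.672 mA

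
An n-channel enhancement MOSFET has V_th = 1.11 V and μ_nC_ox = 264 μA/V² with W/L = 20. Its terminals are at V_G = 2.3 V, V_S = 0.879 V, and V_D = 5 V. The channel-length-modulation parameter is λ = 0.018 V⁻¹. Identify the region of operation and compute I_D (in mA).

Saturation; I_D = 0.274 mA

V_GS = V_G − V_S = 2.3 − 0.879 = 1.42 V; V_DS = V_D − V_S = 5 − 0.879 = 4.12 V.
k_n = μ_nC_ox · (W/L) = 5.28 mA/V².
V_ov = V_GS − V_th = 1.42 − 1.11 = 0.311 V.
Since V_DS = 4.12 V ≥ V_ov = 0.311 V, the device is in saturation.
I_D = ½ k_n V_ov² (1 + λ V_DS) = 0.5 × 5.28 × 0.311² × (1 + 0.018 × 4.12) = 0.274 mA.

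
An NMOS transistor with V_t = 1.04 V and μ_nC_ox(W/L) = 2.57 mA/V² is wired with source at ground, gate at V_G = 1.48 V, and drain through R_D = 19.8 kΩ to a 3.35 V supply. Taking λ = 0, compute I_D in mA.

V_GS = V_G = 1.48 V, so V_ov = 1.48 − 1.04 = 0.44 V.
Assume saturation: I_D = ½ k_n V_ov² = 0.5 × 2.57 × 0.44² = 0.249 mA, giving V_DS = V_DD − I_D R_D = 3.35 − 0.249 × 19.8 = -1.58 V.
But -1.58 V < V_ov = 0.44 V, so the device is actually in triode.
In triode I_D = k_n[V_ov V_DS − ½ V_DS²] and I_D = (V_DD − V_DS)/R_D. Equating: 25.4 V_DS² − 23.39 V_DS + 3.35 = 0, giving V_DS = 0.177 V (the root below V_ov).
I_D = (3.35 − 0.177) / 19.8 = 0.16 mA.

I_D = 0.160 mA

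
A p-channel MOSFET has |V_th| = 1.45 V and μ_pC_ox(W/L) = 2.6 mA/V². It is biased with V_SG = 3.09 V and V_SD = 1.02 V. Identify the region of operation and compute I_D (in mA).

Triode; I_D = 3.00 mA

V_ov = V_SG − |V_th| = 3.09 − 1.45 = 1.64 V.
Since V_SD = 1.02 V < V_ov = 1.64 V, the device is in the triode region.
I_D = k_p [V_ov · V_SD − ½ V_SD²] = 2.6 × [1.64 × 1.02 − 0.5 × 1.02²] = 3 mA.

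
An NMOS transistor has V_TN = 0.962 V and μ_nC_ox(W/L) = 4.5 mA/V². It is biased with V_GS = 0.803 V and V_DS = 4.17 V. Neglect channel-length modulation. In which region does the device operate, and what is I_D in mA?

V_GS = 0.803 V < V_TN = 0.962 V, so the transistor is in cutoff.

Cutoff; I_D = 0 mA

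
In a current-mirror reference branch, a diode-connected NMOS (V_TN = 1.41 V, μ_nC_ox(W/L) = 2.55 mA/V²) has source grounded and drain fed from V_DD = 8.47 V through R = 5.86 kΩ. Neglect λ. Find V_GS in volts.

With gate tied to drain, V_GS = V_DS ≥ V_GS − V_TN, so the device is in saturation.
KCL at the drain: ½ k_n (V_GS − V_TN)² = (V_DD − V_GS)/R.
Let x = V_GS − 1.41. Then 7.47 x² + x − 7.06 = 0, giving x = 0.907 V (positive root), so V_GS = 2.32 V.
I_D = (V_DD − V_GS)/R = (8.47 − 2.32) / 5.86 = 1.05 mA.

V_GS = 2.32 V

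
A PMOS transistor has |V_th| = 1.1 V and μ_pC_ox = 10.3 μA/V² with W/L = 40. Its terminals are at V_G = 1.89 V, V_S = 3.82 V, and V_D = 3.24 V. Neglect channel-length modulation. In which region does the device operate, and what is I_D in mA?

V_SG = V_S − V_G = 3.82 − 1.89 = 1.93 V; V_SD = V_S − V_D = 3.82 − 3.24 = 0.58 V.
k_p = μ_pC_ox · (W/L) = 0.412 mA/V².
V_ov = V_SG − |V_th| = 1.93 − 1.1 = 0.83 V.
Since V_SD = 0.58 V < V_ov = 0.83 V, the device is in the triode region.
I_D = k_p [V_ov · V_SD − ½ V_SD²] = 0.412 × [0.83 × 0.58 − 0.5 × 0.58²] = 0.129 mA.

Triode; I_D = 0.129 mA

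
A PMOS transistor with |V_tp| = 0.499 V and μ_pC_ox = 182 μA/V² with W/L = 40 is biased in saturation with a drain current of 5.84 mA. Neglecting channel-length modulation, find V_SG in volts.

k_p = μ_pC_ox · (W/L) = 7.28 mA/V².
In saturation I_D = ½ k_p (V_SG − |V_tp|)², so V_SG − |V_tp| = √(2 I_D / k_p) = √(2 × 5.84 / 7.28) = 1.27 V.
V_SG = 0.499 + 1.27 = 1.77 V.

V_SG = 1.77 V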